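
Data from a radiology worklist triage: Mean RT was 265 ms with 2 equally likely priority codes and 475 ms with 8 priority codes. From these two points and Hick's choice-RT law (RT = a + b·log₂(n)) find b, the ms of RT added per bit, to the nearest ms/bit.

105 ms/bit

The slope on a log₂ axis is (475 − 265) / (3 − 1) = 105 ms/bit.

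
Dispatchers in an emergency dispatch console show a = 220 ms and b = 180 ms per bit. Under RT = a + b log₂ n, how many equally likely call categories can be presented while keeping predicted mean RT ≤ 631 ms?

4

Information budget: (631 − 220)/180 = 2.2833 bits, so n ≤ 2^2.2833 = 4.868 → at most 4.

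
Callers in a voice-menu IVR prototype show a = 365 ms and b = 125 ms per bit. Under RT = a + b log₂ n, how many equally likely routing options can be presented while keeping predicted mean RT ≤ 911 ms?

Information budget: (911 − 365)/125 = 4.3680 bits, so n ≤ 2^4.3680 = 20.649 → at most 20.

20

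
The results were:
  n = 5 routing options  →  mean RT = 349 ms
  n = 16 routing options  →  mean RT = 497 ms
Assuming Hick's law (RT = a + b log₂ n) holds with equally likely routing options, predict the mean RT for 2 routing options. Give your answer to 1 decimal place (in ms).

232.4 ms

RT is linear in log₂ n, so two points fix the line:
  b = (497 − 349) / (log₂ 16 − log₂ 5) = 148 / (4 − 2.3219) = 88.196 ms/bit
  a = 349 − 88.196 × 2.3219 = 144.214 ms
Then RT(2) = 144.214 + 88.196 × log₂ 2 = 144.214 + 88.196 × 1 ≈ 232.411 ms.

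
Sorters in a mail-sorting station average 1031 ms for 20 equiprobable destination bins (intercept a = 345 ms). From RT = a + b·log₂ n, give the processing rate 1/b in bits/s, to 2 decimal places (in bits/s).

b = (1031 − 345)/log₂ 20 = 686/4.3219 = 158.725 ms per bit = 0.15873 s/bit; the reciprocal is 6.300 bits/s.

6.30 bits/s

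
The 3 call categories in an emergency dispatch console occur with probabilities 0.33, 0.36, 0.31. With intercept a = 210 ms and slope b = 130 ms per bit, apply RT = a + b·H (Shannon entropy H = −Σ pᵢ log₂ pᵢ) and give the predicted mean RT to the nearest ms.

416 ms

H = 0.33·log₂(1/0.33) + 0.36·log₂(1/0.36) + 0.31·log₂(1/0.31) = 1.5822 bits.
RT = 210 + 130 × 1.5822 = 415.69 ms.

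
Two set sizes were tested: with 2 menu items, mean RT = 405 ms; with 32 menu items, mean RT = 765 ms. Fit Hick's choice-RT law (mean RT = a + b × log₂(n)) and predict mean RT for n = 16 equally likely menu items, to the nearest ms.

675 ms

Solve the two-equation system in a and b:
  b = (765 − 405) / (log₂ 32 − log₂ 2) = 360 / (5 − 1) = 90 ms/bit
  a = 405 − 90 × 1 = 315 ms
Then RT(16) = 315 + 90 × log₂ 16 = 315 + 90 × 4 ≈ 675.000 ms.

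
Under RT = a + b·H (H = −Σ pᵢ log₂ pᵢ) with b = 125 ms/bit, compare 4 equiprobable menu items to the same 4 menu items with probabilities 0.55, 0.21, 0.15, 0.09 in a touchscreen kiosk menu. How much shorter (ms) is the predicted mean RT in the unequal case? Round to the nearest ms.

41 ms

The RT saving is b·ΔH. Equiprobable H₀ = log₂(4) = 2.0000 bits; with the given probabilities H = 1.6704 bits.
b·(H₀ − H) = 125 × (2.0000 − 1.6704) = 41.20 ms.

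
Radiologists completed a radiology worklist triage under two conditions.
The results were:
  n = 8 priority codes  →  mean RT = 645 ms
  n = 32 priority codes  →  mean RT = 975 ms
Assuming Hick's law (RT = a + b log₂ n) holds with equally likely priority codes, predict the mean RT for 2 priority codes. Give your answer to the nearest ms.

Fit slope and intercept:
  b = (975 − 645) / (log₂ 32 − log₂ 8) = 330 / (5 − 3) = 165 ms/bit
  a = 645 − 165 × 3 = 150 ms
Then RT(2) = 150 + 165 × log₂ 2 = 150 + 165 × 1 ≈ 315.000 ms.

315 ms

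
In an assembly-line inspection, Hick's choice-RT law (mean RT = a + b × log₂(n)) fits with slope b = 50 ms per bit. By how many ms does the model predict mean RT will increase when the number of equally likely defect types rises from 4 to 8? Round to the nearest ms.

Only the slope matters, since a is common to both: ΔRT = b·log₂(n₂/n₁).
log₂(8) − log₂(4) = log₂(8/4) = log₂(2) = 1.
ΔRT = 50 × 1.0000 = 50.000 ms.

50 ms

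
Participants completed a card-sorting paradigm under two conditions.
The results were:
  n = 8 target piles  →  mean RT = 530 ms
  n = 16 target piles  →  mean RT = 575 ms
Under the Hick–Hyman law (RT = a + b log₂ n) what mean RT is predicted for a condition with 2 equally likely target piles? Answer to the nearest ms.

440 ms

Solve the two-equation system in a and b:
  b = (575 − 530) / (log₂ 16 − log₂ 8) = 45 / (4 − 3) = 45 ms/bit
  a = 530 − 45 × 3 = 395 ms
Then RT(2) = 395 + 45 × log₂ 2 = 395 + 45 × 1 ≈ 440.000 ms.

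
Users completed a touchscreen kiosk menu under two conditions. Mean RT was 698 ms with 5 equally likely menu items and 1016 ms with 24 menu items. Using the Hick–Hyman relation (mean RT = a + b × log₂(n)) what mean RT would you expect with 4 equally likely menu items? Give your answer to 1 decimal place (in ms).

652.8 ms

Fit slope and intercept:
  b = (1016 − 698) / (log₂ 24 − log₂ 5) = 318 / (4.5850 − 2.3219) = 140.519 ms/bit
  a = 698 − 140.519 × 2.3219 = 371.724 ms
Then RT(4) = 371.724 + 140.519 × log₂ 4 = 371.724 + 140.519 × 2 ≈ 652.763 ms.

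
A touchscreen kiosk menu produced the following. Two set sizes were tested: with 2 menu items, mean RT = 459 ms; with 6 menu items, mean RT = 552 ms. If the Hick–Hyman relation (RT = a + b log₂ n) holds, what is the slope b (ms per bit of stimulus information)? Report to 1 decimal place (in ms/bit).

58.7 ms/bit

The slope on a log₂ axis is (552 − 459) / (2.5850 − 1) = 58.676 ms/bit.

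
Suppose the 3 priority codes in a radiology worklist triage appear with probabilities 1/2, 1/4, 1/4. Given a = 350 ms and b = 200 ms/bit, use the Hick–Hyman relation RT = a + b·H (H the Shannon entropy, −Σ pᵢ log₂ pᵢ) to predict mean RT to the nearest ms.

650 ms

H = −Σ pᵢ log₂ pᵢ = 0.5·1 + 0.25·2 + 0.25·2 = 1.500 bits.
RT = 350 + 200 × 1.500 = 650.00 ms.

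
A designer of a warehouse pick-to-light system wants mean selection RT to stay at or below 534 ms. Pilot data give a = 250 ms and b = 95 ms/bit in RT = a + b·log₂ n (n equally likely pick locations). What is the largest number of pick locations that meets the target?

7

Information budget: (534 − 250)/95 = 2.9895 bits, so n ≤ 2^2.9895 = 7.942 → at most 7.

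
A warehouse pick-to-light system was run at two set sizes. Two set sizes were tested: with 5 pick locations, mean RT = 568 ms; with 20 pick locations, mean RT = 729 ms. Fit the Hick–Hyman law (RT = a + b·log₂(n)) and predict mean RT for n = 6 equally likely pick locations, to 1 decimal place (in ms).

589.2 ms

With log₂ n on the abscissa the relation is linear; from the two conditions:
  b = (729 − 568) / (log₂ 20 − log₂ 5) = 161 / (4.3219 − 2.3219) = 80.500 ms/bit
  a = 568 − 80.500 × 2.3219 = 381.085 ms
Then RT(6) = 381.085 + 80.500 × log₂ 6 = 381.085 + 80.500 × 2.5850 ≈ 589.174 ms.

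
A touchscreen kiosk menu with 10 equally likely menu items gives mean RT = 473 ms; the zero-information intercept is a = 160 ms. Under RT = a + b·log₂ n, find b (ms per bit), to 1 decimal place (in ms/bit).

94.2 ms/bit

10 alternatives carry log₂ 10 = 3.3219 bits; the choice cost is 473 − 160 = 313 ms, so b = 313/3.3219 = 94.222 ms/bit.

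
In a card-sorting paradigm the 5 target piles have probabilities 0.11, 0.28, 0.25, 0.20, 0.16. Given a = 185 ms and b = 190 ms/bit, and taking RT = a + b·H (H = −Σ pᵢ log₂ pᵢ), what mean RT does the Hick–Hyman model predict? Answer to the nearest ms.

613 ms

H = 0.11·log₂(1/0.11) + 0.28·log₂(1/0.28) + 0.25·log₂(1/0.25) + 0.20·log₂(1/0.20) + 0.16·log₂(1/0.16) = 2.2519 bits.
RT = 185 + 190 × 2.2519 = 612.86 ms.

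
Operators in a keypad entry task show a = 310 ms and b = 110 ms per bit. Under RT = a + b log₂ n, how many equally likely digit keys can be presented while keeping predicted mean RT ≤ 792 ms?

20

Information budget: (792 − 310)/110 = 4.3818 bits, so n ≤ 2^4.3818 = 20.848 → at most 20.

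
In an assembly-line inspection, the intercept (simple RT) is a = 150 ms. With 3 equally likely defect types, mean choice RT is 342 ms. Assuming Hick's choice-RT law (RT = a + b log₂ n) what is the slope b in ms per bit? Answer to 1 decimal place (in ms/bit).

b = (342 − 150) / log₂(3) = 192 / 1.5850 = 121.139 ms/bit.

121.1 ms/bit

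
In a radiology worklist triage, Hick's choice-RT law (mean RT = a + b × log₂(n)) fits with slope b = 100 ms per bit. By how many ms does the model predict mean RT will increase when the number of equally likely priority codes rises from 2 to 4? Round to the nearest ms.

Only the slope matters, since a is common to both: ΔRT = b·log₂(n₂/n₁).
log₂(4) − log₂(2) = log₂(4/2) = log₂(2) = 1.
ΔRT = 100 × 1.0000 = 100.000 ms.

100 ms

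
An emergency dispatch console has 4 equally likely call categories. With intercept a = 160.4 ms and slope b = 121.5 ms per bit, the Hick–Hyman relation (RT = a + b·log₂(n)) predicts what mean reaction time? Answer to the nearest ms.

log₂(4) = 2 bits, so RT = 160.4 + 121.5 × 2 ≈ 403.400 ms.

403 ms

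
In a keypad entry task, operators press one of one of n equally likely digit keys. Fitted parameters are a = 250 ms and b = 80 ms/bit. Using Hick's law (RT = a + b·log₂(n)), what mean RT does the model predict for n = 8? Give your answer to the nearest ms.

490 ms

log₂(8) = 3 bits, so RT = 250 + 80 × 3 ≈ 490.000 ms.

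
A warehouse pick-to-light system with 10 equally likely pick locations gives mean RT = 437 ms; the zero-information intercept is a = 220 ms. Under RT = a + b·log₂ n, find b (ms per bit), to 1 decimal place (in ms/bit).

65.3 ms/bit

log₂(10) = 3.3219 bits.
b = (RT − a)/log₂ n = (437 − 220) / 3.3219 = 65.324 ms/bit.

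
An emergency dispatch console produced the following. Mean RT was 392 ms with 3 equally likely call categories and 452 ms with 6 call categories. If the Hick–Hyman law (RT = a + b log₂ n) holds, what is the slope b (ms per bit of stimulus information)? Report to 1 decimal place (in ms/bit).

b = (RT₂ − RT₁)/(log₂ n₂ − log₂ n₁) = (452 − 392)/(2.5850 − 1.5850) = 60.000 ms/bit.

60.0 ms/bit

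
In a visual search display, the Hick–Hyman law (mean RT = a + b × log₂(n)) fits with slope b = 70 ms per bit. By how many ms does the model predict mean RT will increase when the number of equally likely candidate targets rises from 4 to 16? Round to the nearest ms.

Only the slope matters, since a is common to both: ΔRT = b·log₂(n₂/n₁).
log₂(16) − log₂(4) = log₂(16/4) = log₂(4) = 2.
ΔRT = 70 × 2.0000 = 140.000 ms.

140 ms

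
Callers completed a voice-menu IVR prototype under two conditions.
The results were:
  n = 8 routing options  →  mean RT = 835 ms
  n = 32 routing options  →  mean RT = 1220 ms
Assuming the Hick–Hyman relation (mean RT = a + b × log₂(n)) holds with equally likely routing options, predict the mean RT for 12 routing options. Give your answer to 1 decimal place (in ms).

With log₂ n on the abscissa the relation is linear; from the two conditions:
  b = (1220 − 835) / (log₂ 32 − log₂ 8) = 385 / (5 − 3) = 192.500 ms/bit
  a = 835 − 192.500 × 3 = 257.500 ms
Then RT(12) = 257.500 + 192.500 × log₂ 12 = 257.500 + 192.500 × 3.5850 ≈ 947.605 ms.

947.6 ms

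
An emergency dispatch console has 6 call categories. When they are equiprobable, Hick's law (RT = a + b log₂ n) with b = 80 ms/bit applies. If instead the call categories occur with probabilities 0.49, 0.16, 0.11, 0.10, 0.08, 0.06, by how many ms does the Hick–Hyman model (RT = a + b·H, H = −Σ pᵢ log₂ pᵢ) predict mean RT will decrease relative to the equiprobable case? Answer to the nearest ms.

Equiprobable entropy H₀ = log₂ 6 = 2.5850 bits.
Skewed entropy H = −Σ pᵢ log₂ pᵢ = 2.1448 bits.
ΔRT = b·(H₀ − H) = 80 × 0.4401 = 35.21 ms.

35 ms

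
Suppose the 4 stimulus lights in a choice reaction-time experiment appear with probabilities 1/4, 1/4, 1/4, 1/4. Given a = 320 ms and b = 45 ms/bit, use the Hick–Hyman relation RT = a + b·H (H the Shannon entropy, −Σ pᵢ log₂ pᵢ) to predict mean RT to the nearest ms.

410 ms

H = −Σ pᵢ log₂ pᵢ = 0.25·2 + 0.25·2 + 0.25·2 + 0.25·2 = 2.000 bits.
RT = 320 + 45 × 2.000 = 410.00 ms.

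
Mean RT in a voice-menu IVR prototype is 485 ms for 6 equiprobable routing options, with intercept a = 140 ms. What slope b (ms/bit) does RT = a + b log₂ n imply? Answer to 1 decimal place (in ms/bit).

log₂(6) = 2.5850 bits.
b = (RT − a)/log₂ n = (485 − 140) / 2.5850 = 133.464 ms/bit.

133.5 ms/bit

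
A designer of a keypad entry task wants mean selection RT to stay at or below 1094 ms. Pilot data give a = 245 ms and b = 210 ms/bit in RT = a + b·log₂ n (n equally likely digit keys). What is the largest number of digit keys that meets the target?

16

Set 245 + 210·log₂ n ≤ 1094 → log₂ n ≤ (1094 − 245)/210 = 4.0429.
So n ≤ 2^4.0429 = 16.482; the largest integer n is 16.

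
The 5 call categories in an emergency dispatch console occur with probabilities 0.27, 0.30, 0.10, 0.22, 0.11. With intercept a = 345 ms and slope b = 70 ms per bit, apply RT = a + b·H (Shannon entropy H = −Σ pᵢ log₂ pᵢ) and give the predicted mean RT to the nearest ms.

499 ms

Entropy contributions −pᵢ log₂ pᵢ: 0.5100, 0.5211, 0.3322, 0.4806, 0.3503; sum H = 2.1942 bits.
RT = a + bH = 345 + 70·2.1942 = 498.59 ms.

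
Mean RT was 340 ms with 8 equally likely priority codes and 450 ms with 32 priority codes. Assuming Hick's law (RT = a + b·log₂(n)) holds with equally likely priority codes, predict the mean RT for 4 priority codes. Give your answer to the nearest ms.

285 ms

With log₂ n on the abscissa the relation is linear; from the two conditions:
  b = (450 − 340) / (log₂ 32 − log₂ 8) = 110 / (5 − 3) = 55 ms/bit
  a = 340 − 55 × 3 = 175 ms
Then RT(4) = 175 + 55 × log₂ 4 = 175 + 55 × 2 ≈ 285.000 ms.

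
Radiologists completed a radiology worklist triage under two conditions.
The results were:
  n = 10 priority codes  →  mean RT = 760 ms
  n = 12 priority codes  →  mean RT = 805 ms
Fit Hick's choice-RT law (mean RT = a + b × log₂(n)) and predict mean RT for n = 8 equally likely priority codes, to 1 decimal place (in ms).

704.9 ms

Fit slope and intercept:
  b = (805 − 760) / (log₂ 12 − log₂ 10) = 45 / (3.5850 − 3.3219) = 171.080 ms/bit
  a = 760 − 171.080 × 3.3219 = 191.684 ms
Then RT(8) = 191.684 + 171.080 × log₂ 8 = 191.684 + 171.080 × 3 ≈ 704.924 ms.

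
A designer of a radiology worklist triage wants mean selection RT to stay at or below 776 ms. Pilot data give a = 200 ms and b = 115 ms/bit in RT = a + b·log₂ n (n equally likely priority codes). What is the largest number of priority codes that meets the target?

Set 200 + 115·log₂ n ≤ 776 → log₂ n ≤ (776 − 200)/115 = 5.0087.
So n ≤ 2^5.0087 = 32.193; the largest integer n is 32.

32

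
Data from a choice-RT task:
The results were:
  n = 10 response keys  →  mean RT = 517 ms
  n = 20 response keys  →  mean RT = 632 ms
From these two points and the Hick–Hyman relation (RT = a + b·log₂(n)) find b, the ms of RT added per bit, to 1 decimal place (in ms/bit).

b = (RT₂ − RT₁)/(log₂ n₂ − log₂ n₁) = (632 − 517)/(4.3219 − 3.3219) = 115.000 ms/bit.

115.0 ms/bit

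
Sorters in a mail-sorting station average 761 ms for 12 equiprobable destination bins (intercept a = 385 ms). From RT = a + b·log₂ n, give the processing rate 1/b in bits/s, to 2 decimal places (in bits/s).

b = (761 − 385)/log₂ 12 = 376/3.5850 = 104.883 ms per bit = 0.10488 s/bit; the reciprocal is 9.534 bits/s.

9.53 bits/s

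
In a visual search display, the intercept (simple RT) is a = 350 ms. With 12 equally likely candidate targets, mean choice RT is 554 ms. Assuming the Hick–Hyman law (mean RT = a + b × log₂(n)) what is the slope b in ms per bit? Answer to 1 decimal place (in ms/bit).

log₂(12) = 3.5850 bits.
b = (RT − a)/log₂ n = (554 − 350) / 3.5850 = 56.904 ms/bit.

56.9 ms/bit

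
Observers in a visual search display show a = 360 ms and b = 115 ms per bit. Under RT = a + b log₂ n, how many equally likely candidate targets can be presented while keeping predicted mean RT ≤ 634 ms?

115·log₂ n ≤ 634 − 360 = 274, giving log₂ n ≤ 2.3826 and n ≤ 5.215. The largest whole number is 5.

5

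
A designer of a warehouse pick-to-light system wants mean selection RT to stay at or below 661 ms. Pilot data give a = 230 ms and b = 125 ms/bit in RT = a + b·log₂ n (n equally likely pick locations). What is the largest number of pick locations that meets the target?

125·log₂ n ≤ 661 − 230 = 431, giving log₂ n ≤ 3.4480 and n ≤ 10.913. The largest whole number is 10.

10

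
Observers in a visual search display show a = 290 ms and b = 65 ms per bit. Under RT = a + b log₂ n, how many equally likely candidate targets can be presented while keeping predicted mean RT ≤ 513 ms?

65·log₂ n ≤ 513 − 290 = 223, giving log₂ n ≤ 3.4308 and n ≤ 10.784. The largest whole number is 10.

10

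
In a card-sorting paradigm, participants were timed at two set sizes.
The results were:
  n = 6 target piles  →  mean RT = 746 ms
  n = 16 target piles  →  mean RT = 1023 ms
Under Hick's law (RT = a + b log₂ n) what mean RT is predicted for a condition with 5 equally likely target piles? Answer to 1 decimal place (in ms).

RT is linear in log₂ n, so two points fix the line:
  b = (1023 − 746) / (log₂ 16 − log₂ 6) = 277 / (4 − 2.5850) = 195.755 ms/bit
  a = 746 − 195.755 × 2.5850 = 239.982 ms
Then RT(5) = 239.982 + 195.755 × log₂ 5 = 239.982 + 195.755 × 2.3219 ≈ 694.510 ms.

694.5 ms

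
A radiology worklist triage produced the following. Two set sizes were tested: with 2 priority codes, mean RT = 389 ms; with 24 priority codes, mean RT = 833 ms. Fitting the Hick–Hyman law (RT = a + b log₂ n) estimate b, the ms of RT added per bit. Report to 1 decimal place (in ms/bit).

The slope on a log₂ axis is (833 − 389) / (4.5850 − 1) = 123.851 ms/bit.

123.9 ms/bit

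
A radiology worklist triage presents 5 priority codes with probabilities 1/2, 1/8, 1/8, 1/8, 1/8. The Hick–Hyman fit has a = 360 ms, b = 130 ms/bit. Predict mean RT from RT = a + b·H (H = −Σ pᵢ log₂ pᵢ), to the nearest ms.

620 ms

H = −Σ pᵢ log₂ pᵢ = 0.5·1 + 0.125·3 + 0.125·3 + 0.125·3 + 0.125·3 = 2.000 bits.
RT = 360 + 130 × 2.000 = 620.00 ms.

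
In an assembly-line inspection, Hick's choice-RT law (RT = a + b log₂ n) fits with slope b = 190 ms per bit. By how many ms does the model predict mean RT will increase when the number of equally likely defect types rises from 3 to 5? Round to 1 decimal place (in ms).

ΔRT = (a + b log₂ n₂) − (a + b log₂ n₁) = b·(log₂ n₂ − log₂ n₁).
log₂(5) − log₂(3) = 2.3219 − 1.5850 = 0.7370.
ΔRT = 190 × 0.7370 = 140.023 ms.

140.0 ms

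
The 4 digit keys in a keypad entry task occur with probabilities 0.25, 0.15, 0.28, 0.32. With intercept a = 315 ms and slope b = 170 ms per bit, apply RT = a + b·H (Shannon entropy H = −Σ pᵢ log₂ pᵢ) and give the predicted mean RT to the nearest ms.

647 ms

Entropy contributions −pᵢ log₂ pᵢ: 0.5000, 0.4105, 0.5142, 0.5260; sum H = 1.9508 bits.
RT = a + bH = 315 + 170·1.9508 = 646.64 ms.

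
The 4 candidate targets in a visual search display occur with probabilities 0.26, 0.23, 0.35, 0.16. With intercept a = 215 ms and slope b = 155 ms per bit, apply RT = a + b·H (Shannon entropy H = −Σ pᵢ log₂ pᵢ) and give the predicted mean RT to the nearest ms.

Entropy contributions −pᵢ log₂ pᵢ: 0.5053, 0.4877, 0.5301, 0.4230; sum H = 1.9461 bits.
RT = a + bH = 215 + 155·1.9461 = 516.64 ms.

517 ms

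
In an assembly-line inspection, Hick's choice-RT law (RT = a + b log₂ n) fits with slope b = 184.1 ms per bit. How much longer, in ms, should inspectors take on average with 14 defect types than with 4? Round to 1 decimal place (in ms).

Only the slope matters, since a is common to both: ΔRT = b·log₂(n₂/n₁).
log₂(14) − log₂(4) = 3.8074 − 2 = 1.8074.
ΔRT = 184.1 × 1.8074 = 332.734 ms.

332.7 ms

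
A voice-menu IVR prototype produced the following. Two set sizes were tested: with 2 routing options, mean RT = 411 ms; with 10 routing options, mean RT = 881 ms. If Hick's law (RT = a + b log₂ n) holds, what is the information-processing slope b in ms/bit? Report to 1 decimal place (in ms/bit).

202.4 ms/bit

The slope on a log₂ axis is (881 − 411) / (3.3219 − 1) = 202.418 ms/bit.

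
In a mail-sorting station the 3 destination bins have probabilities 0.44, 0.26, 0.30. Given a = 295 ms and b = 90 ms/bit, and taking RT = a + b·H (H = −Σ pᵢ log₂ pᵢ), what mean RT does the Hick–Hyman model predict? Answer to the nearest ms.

Entropy contributions −pᵢ log₂ pᵢ: 0.5211, 0.5053, 0.5211; sum H = 1.5475 bits.
RT = a + bH = 295 + 90·1.5475 = 434.28 ms.

434 ms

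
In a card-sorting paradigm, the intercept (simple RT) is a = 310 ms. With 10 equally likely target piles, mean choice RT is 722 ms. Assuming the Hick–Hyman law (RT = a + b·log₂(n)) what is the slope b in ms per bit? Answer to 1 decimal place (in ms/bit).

124.0 ms/bit

b = (722 − 310) / log₂(10) = 412 / 3.3219 = 124.024 ms/bit.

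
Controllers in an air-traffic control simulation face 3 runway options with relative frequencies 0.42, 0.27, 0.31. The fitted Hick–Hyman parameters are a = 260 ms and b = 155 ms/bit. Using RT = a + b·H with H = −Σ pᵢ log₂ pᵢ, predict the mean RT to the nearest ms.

502 ms

H = 0.42·log₂(1/0.42) + 0.27·log₂(1/0.27) + 0.31·log₂(1/0.31) = 1.5595 bits.
RT = 260 + 155 × 1.5595 = 501.72 ms.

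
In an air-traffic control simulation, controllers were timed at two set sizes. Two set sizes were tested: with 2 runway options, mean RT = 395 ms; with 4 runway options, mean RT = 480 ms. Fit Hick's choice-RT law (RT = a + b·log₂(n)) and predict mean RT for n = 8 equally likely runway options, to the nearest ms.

Fit slope and intercept:
  b = (480 − 395) / (log₂ 4 − log₂ 2) = 85 / (2 − 1) = 85 ms/bit
  a = 395 − 85 × 1 = 310 ms
Then RT(8) = 310 + 85 × log₂ 8 = 310 + 85 × 3 ≈ 565.000 ms.

565 ms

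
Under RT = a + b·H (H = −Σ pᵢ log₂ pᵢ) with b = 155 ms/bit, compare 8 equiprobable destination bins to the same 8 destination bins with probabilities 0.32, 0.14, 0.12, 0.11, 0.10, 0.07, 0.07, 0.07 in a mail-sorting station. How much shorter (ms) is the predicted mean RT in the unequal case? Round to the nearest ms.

The RT saving is b·ΔH. Equiprobable H₀ = log₂(8) = 3.0000 bits; with the given probabilities H = 2.7784 bits.
b·(H₀ − H) = 155 × (3.0000 − 2.7784) = 34.35 ms.

34 ms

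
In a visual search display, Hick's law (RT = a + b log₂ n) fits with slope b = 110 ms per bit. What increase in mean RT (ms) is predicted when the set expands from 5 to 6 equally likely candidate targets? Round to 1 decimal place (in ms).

The intercept a cancels: ΔRT = b·(log₂ n₂ − log₂ n₁) = b·log₂(n₂/n₁).
log₂(6) − log₂(5) = 2.5850 − 2.3219 = 0.2630.
ΔRT = 110 × 0.2630 = 28.934 ms.

28.9 ms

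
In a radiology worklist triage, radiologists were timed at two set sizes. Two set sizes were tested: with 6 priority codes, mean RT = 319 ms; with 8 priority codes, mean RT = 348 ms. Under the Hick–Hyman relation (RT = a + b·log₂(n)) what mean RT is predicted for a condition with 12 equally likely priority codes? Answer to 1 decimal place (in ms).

RT is linear in log₂ n, so two points fix the line:
  b = (348 − 319) / (log₂ 8 − log₂ 6) = 29 / (3 − 2.5850) = 69.873 ms/bit
  a = 319 − 69.873 × 2.5850 = 138.380 ms
Then RT(12) = 138.380 + 69.873 × log₂ 12 = 138.380 + 69.873 × 3.5850 ≈ 388.873 ms.

388.9 ms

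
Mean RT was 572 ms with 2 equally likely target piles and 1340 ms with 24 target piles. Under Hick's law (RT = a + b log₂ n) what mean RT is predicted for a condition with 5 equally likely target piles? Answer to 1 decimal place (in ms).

Solve the two-equation system in a and b:
  b = (1340 − 572) / (log₂ 24 − log₂ 2) = 768 / (4.5850 − 1) = 214.228 ms/bit
  a = 572 − 214.228 × 1 = 357.772 ms
Then RT(5) = 357.772 + 214.228 × log₂ 5 = 357.772 + 214.228 × 2.3219 ≈ 855.194 ms.

855.2 ms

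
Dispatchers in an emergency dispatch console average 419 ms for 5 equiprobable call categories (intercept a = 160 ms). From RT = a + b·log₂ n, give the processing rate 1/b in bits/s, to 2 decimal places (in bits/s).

b = (419 − 160)/log₂ 5 = 259/2.3219 = 111.545 ms per bit = 0.11155 s/bit; the reciprocal is 8.965 bits/s.

8.96 bits/s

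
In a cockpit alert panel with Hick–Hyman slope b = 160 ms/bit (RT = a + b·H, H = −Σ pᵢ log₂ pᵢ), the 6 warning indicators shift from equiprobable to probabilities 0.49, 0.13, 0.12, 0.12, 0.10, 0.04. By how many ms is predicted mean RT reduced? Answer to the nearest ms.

71 ms

Equiprobable entropy H₀ = log₂ 6 = 2.5850 bits.
Skewed entropy H = −Σ pᵢ log₂ pᵢ = 2.1390 bits.
ΔRT = b·(H₀ − H) = 160 × 0.4460 = 71.35 ms.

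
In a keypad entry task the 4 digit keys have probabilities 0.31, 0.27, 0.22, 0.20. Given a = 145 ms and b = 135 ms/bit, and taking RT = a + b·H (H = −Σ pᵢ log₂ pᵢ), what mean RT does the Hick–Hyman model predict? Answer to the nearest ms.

412 ms

H = 0.31·log₂(1/0.31) + 0.27·log₂(1/0.27) + 0.22·log₂(1/0.22) + 0.20·log₂(1/0.20) = 1.9788 bits.
RT = 145 + 135 × 1.9788 = 412.13 ms.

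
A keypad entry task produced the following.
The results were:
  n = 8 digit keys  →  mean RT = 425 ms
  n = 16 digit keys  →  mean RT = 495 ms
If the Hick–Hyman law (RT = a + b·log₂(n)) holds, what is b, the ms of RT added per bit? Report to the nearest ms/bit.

70 ms/bit

b = (RT₂ − RT₁)/(log₂ n₂ − log₂ n₁) = (495 − 425)/(4 − 3) = 70 ms/bit.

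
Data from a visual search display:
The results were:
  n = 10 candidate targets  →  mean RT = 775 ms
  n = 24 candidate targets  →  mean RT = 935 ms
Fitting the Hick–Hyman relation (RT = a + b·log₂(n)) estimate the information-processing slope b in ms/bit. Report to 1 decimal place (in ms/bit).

126.7 ms/bit

The slope on a log₂ axis is (935 − 775) / (4.5850 − 3.3219) = 126.679 ms/bit.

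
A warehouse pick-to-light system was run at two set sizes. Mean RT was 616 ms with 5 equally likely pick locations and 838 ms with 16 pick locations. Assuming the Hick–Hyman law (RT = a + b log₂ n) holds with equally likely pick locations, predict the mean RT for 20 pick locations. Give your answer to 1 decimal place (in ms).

880.6 ms

Fit slope and intercept:
  b = (838 − 616) / (log₂ 16 − log₂ 5) = 222 / (4 − 2.3219) = 132.295 ms/bit
  a = 616 − 132.295 × 2.3219 = 308.821 ms
Then RT(20) = 308.821 + 132.295 × log₂ 20 = 308.821 + 132.295 × 4.3219 ≈ 880.589 ms.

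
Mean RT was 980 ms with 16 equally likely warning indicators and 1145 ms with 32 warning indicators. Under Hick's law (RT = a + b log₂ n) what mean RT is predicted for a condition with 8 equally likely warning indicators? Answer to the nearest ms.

With log₂ n on the abscissa the relation is linear; from the two conditions:
  b = (1145 − 980) / (log₂ 32 − log₂ 16) = 165 / (5 − 4) = 165 ms/bit
  a = 980 − 165 × 4 = 320 ms
Then RT(8) = 320 + 165 × log₂ 8 = 320 + 165 × 3 ≈ 815.000 ms.

815 ms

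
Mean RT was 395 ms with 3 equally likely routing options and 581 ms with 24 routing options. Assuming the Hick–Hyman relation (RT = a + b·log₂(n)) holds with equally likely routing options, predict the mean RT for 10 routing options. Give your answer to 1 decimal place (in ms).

502.7 ms

RT is linear in log₂ n, so two points fix the line:
  b = (581 − 395) / (log₂ 24 − log₂ 3) = 186 / (4.5850 − 1.5850) = 62.000 ms/bit
  a = 395 − 62.000 × 1.5850 = 296.732 ms
Then RT(10) = 296.732 + 62.000 × log₂ 10 = 296.732 + 62.000 × 3.3219 ≈ 502.692 ms.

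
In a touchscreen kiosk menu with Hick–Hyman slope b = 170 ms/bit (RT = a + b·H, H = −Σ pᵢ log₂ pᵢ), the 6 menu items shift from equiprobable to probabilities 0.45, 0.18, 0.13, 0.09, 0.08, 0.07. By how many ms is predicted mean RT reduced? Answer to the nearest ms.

62 ms

Equiprobable entropy H₀ = log₂ 6 = 2.5850 bits.
Skewed entropy H = −Σ pᵢ log₂ pᵢ = 2.2191 bits.
ΔRT = b·(H₀ − H) = 170 × 0.3659 = 62.20 ms.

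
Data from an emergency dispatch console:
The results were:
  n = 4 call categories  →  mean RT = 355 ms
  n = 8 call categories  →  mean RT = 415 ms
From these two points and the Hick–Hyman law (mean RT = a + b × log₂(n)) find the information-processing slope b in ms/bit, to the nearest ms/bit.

Slope: b = (415 − 355) / (log₂ 8 − log₂ 4) = 60/1.0000 = 60 ms/bit.

60 ms/bit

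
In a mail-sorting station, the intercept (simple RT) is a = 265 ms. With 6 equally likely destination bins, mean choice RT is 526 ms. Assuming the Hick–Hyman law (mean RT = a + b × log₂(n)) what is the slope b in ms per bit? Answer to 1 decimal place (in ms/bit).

log₂(6) = 2.5850 bits.
b = (RT − a)/log₂ n = (526 − 265) / 2.5850 = 100.969 ms/bit.

101.0 ms/bit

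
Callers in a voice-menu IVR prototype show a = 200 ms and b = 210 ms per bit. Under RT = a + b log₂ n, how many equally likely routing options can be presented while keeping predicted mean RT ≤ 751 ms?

6

Set 200 + 210·log₂ n ≤ 751 → log₂ n ≤ (751 − 200)/210 = 2.6238.
So n ≤ 2^2.6238 = 6.164; the largest integer n is 6.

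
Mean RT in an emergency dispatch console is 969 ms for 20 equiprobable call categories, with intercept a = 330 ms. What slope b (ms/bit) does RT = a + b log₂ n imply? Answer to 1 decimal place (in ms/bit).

20 alternatives carry log₂ 20 = 4.3219 bits; the choice cost is 969 − 330 = 639 ms, so b = 639/4.3219 = 147.851 ms/bit.

147.9 ms/bit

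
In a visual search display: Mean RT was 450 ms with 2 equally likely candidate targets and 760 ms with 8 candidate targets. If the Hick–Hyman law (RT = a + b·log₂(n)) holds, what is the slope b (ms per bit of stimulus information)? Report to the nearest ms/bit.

155 ms/bit

b = (RT₂ − RT₁)/(log₂ n₂ − log₂ n₁) = (760 − 450)/(3 − 1) = 155 ms/bit.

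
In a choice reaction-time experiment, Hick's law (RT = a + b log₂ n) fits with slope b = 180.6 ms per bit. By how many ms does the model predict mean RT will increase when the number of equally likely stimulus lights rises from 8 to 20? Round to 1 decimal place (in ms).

Only the slope matters, since a is common to both: ΔRT = b·log₂(n₂/n₁).
log₂(20) − log₂(8) = 4.3219 − 3 = 1.3219.
ΔRT = 180.6 × 1.3219 = 238.740 ms.

238.7 ms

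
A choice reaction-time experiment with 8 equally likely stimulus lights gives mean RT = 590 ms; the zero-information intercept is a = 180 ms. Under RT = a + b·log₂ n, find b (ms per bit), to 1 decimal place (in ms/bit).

8 alternatives carry log₂ 8 = 3 bits; the choice cost is 590 − 180 = 410 ms, so b = 410/3 = 136.667 ms/bit.

136.7 ms/bit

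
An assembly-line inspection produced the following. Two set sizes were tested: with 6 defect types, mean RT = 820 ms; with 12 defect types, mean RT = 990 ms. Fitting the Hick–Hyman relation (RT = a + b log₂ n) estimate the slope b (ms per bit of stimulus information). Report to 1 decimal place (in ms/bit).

Slope: b = (990 − 820) / (log₂ 12 − log₂ 6) = 170/1.0000 = 170.000 ms/bit.

170.0 ms/bit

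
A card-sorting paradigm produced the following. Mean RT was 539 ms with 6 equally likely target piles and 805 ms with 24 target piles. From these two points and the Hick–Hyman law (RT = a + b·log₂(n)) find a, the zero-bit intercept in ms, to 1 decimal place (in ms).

195.2 ms

The slope on a log₂ axis is (805 − 539) / (4.5850 − 2.5850) = 133.000 ms/bit.
a = RT₁ − b·log₂ n₁ = 539 − 133.000 × 2.5850 = 195.200 ms.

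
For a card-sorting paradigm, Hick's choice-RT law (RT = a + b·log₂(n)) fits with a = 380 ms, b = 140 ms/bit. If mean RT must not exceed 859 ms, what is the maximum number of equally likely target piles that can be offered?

140·log₂ n ≤ 859 − 380 = 479, giving log₂ n ≤ 3.4214 and n ≤ 10.714. The largest whole number is 10.

10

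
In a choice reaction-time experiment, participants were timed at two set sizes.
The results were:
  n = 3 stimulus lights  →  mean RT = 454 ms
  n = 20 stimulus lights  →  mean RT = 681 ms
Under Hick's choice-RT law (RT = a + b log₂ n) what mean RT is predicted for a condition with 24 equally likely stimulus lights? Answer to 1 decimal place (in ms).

702.8 ms

Solve the two-equation system in a and b:
  b = (681 − 454) / (log₂ 20 − log₂ 3) = 227 / (4.3219 − 1.5850) = 82.939 ms/bit
  a = 454 − 82.939 × 1.5850 = 322.545 ms
Then RT(24) = 322.545 + 82.939 × log₂ 24 = 322.545 + 82.939 × 4.5850 ≈ 702.816 ms.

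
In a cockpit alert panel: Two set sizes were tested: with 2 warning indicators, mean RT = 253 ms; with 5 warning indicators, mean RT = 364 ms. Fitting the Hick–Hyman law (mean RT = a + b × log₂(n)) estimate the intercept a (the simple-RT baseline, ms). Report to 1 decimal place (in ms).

169.0 ms

Slope: b = (364 − 253) / (log₂ 5 − log₂ 2) = 111/1.3219 = 83.968 ms/bit.
Intercept: a = 253 − 83.968·log₂(2) = 169.032 ms.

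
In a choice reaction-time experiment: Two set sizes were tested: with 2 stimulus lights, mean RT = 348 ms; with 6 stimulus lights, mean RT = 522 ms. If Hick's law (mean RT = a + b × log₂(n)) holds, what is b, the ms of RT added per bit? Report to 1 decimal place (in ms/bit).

b = (RT₂ − RT₁)/(log₂ n₂ − log₂ n₁) = (522 − 348)/(2.5850 − 1) = 109.782 ms/bit.

109.8 ms/bit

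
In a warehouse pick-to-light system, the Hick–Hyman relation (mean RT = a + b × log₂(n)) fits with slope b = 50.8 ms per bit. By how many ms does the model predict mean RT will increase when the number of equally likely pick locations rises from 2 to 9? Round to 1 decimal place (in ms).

ΔRT = (a + b log₂ n₂) − (a + b log₂ n₁) = b·(log₂ n₂ − log₂ n₁).
log₂(9) − log₂(2) = 3.1699 − 1 = 2.1699.
ΔRT = 50.8 × 2.1699 = 110.232 ms.

110.2 ms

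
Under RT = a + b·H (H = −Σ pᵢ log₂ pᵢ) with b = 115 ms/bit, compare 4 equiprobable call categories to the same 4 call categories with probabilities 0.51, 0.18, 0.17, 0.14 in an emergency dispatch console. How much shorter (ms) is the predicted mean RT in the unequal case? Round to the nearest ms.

26 ms

Equiprobable entropy H₀ = log₂ 4 = 2.0000 bits.
Skewed entropy H = −Σ pᵢ log₂ pᵢ = 1.7724 bits.
ΔRT = b·(H₀ − H) = 115 × 0.2276 = 26.17 ms.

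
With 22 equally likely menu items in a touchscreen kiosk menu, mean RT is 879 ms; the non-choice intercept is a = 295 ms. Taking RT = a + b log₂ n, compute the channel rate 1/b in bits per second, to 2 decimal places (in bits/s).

7.64 bits/s

b = (879 − 295)/log₂ 22 = 584/4.4594 = 130.958 ms per bit = 0.13096 s/bit; the reciprocal is 7.636 bits/s.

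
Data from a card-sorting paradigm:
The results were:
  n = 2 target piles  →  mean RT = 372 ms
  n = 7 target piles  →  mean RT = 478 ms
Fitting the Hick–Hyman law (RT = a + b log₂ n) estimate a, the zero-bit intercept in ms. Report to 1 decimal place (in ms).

313.4 ms

The slope on a log₂ axis is (478 − 372) / (2.8074 − 1) = 58.649 ms/bit.
a = RT₁ − b·log₂ n₁ = 372 − 58.649 × 1 = 313.351 ms.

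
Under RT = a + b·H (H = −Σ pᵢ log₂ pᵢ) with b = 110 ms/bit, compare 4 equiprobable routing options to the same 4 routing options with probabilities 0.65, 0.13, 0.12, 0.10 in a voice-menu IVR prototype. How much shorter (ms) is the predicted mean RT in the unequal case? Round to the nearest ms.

57 ms

Equiprobable entropy H₀ = log₂ 4 = 2.0000 bits.
Skewed entropy H = −Σ pᵢ log₂ pᵢ = 1.4859 bits.
ΔRT = b·(H₀ − H) = 110 × 0.5141 = 56.55 ms.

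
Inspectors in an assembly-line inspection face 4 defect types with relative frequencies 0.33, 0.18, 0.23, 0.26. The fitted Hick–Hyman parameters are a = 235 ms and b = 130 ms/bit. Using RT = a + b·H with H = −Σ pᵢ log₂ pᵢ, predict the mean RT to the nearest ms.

H = 0.33·log₂(1/0.33) + 0.18·log₂(1/0.18) + 0.23·log₂(1/0.23) + 0.26·log₂(1/0.26) = 1.9661 bits.
RT = 235 + 130 × 1.9661 = 490.59 ms.

491 ms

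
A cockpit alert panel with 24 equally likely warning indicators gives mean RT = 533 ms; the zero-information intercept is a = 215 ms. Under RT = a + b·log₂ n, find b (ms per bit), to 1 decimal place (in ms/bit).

b = (533 − 215) / log₂(24) = 318 / 4.5850 = 69.357 ms/bit.

69.4 ms/bit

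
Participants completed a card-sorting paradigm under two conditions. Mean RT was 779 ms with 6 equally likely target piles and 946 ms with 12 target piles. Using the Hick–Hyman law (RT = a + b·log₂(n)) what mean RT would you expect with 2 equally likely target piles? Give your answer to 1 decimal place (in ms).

514.3 ms

RT is linear in log₂ n, so two points fix the line:
  b = (946 − 779) / (log₂ 12 − log₂ 6) = 167 / (3.5850 − 2.5850) = 167.000 ms/bit
  a = 779 − 167.000 × 2.5850 = 347.311 ms
Then RT(2) = 347.311 + 167.000 × log₂ 2 = 347.311 + 167.000 × 1 ≈ 514.311 ms.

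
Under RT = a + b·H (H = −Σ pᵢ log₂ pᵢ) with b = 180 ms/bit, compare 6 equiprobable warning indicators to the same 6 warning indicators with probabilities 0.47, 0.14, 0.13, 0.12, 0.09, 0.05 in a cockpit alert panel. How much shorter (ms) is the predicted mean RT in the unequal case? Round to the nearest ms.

Equiprobable entropy H₀ = log₂ 6 = 2.5850 bits.
Skewed entropy H = −Σ pᵢ log₂ pᵢ = 2.1875 bits.
ΔRT = b·(H₀ − H) = 180 × 0.3974 = 71.54 ms.

72 ms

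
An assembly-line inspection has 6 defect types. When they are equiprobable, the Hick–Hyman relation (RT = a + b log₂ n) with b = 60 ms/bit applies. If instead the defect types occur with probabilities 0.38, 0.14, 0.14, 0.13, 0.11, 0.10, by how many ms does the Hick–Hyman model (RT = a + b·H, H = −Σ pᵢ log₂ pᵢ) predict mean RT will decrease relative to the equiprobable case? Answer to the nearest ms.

12 ms

The RT saving is b·ΔH. Equiprobable H₀ = log₂(6) = 2.5850 bits; with the given probabilities H = 2.3898 bits.
b·(H₀ − H) = 60 × (2.5850 − 2.3898) = 11.71 ms.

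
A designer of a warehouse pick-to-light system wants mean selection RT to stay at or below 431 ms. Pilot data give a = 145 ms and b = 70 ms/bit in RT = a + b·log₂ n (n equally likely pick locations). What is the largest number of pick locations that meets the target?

16

Set 145 + 70·log₂ n ≤ 431 → log₂ n ≤ (431 − 145)/70 = 4.0857.
So n ≤ 2^4.0857 = 16.979; the largest integer n is 16.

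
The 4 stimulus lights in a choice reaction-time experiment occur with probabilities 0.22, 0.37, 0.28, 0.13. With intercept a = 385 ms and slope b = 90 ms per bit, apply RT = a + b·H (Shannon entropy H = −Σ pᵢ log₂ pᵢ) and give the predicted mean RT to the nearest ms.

H = 0.22·log₂(1/0.22) + 0.37·log₂(1/0.37) + 0.28·log₂(1/0.28) + 0.13·log₂(1/0.13) = 1.9082 bits.
RT = 385 + 90 × 1.9082 = 556.74 ms.

557 ms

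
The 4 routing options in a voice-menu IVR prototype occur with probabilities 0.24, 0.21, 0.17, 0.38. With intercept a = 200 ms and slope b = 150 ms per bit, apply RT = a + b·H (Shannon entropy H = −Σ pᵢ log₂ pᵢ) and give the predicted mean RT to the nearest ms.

490 ms

Entropy contributions −pᵢ log₂ pᵢ: 0.4941, 0.4728, 0.4346, 0.5305; sum H = 1.9320 bits.
RT = a + bH = 200 + 150·1.9320 = 489.80 ms.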